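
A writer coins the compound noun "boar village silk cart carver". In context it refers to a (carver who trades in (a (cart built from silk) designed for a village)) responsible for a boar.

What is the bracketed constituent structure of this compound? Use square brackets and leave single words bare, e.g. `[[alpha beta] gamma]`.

[boar [[village [silk cart]] carver]]

Whole compound: head "carver" (specifically "village silk cart carver"), modifier "boar".
"village silk cart carver" → head "carver", modifier "village silk cart".
"village silk cart" → head "cart" (specifically "silk cart"), modifier "village".
"silk cart" → head "cart", modifier "silk".
Assembled: [boar [[village [silk cart]] carver]].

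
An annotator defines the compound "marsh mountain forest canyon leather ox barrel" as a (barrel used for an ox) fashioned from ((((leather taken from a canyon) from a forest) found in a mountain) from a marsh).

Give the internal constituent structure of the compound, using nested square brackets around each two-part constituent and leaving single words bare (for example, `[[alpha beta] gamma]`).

[[marsh [mountain [forest [canyon leather]]]] [ox barrel]]

Overall it is a kind of barrel (specifically "ox barrel"); the modifier is "marsh mountain forest canyon leather".
"marsh mountain forest canyon leather" → head "leather" (specifically "mountain forest canyon leather"), modifier "marsh".
"mountain forest canyon leather" → head "leather" (specifically "forest canyon leather"), modifier "mountain".
"forest canyon leather" → head "leather" (specifically "canyon leather"), modifier "forest".
"canyon leather" → head "leather", modifier "canyon".
"ox barrel" → head "barrel", modifier "ox".
So the structure is [[marsh [mountain [forest [canyon leather]]]] [ox barrel]].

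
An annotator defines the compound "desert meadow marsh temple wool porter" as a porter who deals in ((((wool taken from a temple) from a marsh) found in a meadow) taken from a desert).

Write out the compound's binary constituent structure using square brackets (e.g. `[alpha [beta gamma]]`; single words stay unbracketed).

At the top level: head "porter"; modifier "desert meadow marsh temple wool".
"desert meadow marsh temple wool" → head "wool" (specifically "meadow marsh temple wool"), modifier "desert".
"meadow marsh temple wool" → head "wool" (specifically "marsh temple wool"), modifier "meadow".
"marsh temple wool" → head "wool" (specifically "temple wool"), modifier "marsh".
"temple wool" → head "wool", modifier "temple".
So the structure is [[desert [meadow [marsh [temple wool]]]] porter].

[[desert [meadow [marsh [temple wool]]]] porter]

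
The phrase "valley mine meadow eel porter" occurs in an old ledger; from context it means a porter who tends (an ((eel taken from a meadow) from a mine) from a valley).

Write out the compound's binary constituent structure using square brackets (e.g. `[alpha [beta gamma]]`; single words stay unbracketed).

The outermost head in the paraphrase is "porter", modified by "valley mine meadow eel".
Inside "valley mine meadow eel": head "eel" (specifically "mine meadow eel"), modifier "valley".
Inside "mine meadow eel": head "eel" (specifically "meadow eel"), modifier "mine".
Inside "meadow eel": head "eel", modifier "meadow".
So the structure is [[valley [mine [meadow eel]]] porter].

[[valley [mine [meadow eel]]] porter]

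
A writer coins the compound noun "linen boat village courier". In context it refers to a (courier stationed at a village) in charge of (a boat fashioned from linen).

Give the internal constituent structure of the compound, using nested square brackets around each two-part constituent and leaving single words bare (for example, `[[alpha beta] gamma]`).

Whole compound: head "courier" (specifically "village courier"), modifier "linen boat".
Inside "linen boat": head "boat", modifier "linen".
Inside "village courier": head "courier", modifier "village".
Assembled: [[linen boat] [village courier]].

[[linen boat] [village courier]]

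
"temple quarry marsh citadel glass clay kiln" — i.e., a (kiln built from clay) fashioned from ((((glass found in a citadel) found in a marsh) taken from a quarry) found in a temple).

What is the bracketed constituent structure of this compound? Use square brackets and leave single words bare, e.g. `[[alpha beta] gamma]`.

The outermost head in the paraphrase is "kiln" (specifically "clay kiln"), modified by "temple quarry marsh citadel glass".
"temple quarry marsh citadel glass" → head "glass" (specifically "quarry marsh citadel glass"), modifier "temple".
"quarry marsh citadel glass" → head "glass" (specifically "marsh citadel glass"), modifier "quarry".
"marsh citadel glass" → head "glass" (specifically "citadel glass"), modifier "marsh".
"citadel glass" → head "glass", modifier "citadel".
"clay kiln" → head "kiln", modifier "clay".
So the structure is [[temple [quarry [marsh [citadel glass]]]] [clay kiln]].

[[temple [quarry [marsh [citadel glass]]]] [clay kiln]]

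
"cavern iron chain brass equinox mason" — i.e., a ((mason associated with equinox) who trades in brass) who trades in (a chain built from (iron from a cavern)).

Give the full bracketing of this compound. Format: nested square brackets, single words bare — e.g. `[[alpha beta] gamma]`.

[[[cavern iron] chain] [brass [equinox mason]]]

The outermost head in the paraphrase is "mason" (specifically "brass equinox mason"), modified by "cavern iron chain".
"cavern iron chain" → head "chain", modifier "cavern iron".
"cavern iron" → head "iron", modifier "cavern".
"brass equinox mason" → head "mason" (specifically "equinox mason"), modifier "brass".
"equinox mason" → head "mason", modifier "equinox".
Assembled: [[[cavern iron] chain] [brass [equinox mason]]].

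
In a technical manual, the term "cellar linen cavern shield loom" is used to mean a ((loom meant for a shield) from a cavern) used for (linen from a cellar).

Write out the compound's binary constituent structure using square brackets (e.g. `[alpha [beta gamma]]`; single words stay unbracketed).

[[cellar linen] [cavern [shield loom]]]

Whole compound: head "loom" (specifically "cavern shield loom"), modifier "cellar linen".
Inside "cellar linen": head "linen", modifier "cellar".
Inside "cavern shield loom": head "loom" (specifically "shield loom"), modifier "cavern".
Inside "shield loom": head "loom", modifier "shield".
Putting it together: [[cellar linen] [cavern [shield loom]]].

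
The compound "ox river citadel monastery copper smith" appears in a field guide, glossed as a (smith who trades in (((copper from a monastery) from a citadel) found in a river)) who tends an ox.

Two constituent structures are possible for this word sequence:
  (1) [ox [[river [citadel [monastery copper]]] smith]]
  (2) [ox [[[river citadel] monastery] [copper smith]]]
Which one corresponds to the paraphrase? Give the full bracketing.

[ox [[river [citadel [monastery copper]]] smith]]

The paraphrase's head is the "smith" part ("river citadel monastery copper smith"); its modifier is "ox".
That top-level split, carried through the inner groups, gives [ox [[river [citadel [monastery copper]]] smith]].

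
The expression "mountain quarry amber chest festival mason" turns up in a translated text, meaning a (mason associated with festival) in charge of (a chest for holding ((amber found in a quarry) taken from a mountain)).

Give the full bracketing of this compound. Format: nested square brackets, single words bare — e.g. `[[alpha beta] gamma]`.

Overall it is a kind of mason (specifically "festival mason"); the modifier is "mountain quarry amber chest".
Inside "mountain quarry amber chest": head "chest", modifier "mountain quarry amber".
Inside "mountain quarry amber": head "amber" (specifically "quarry amber"), modifier "mountain".
Inside "quarry amber": head "amber", modifier "quarry".
Inside "festival mason": head "mason", modifier "festival".
Putting it together: [[[mountain [quarry amber]] chest] [festival mason]].

[[[mountain [quarry amber]] chest] [festival mason]]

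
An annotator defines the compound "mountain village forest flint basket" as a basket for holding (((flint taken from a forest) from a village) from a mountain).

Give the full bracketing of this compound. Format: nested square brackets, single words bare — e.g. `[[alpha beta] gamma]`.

At the top level: head "basket"; modifier "mountain village forest flint".
Inside "mountain village forest flint": head "flint" (specifically "village forest flint"), modifier "mountain".
Inside "village forest flint": head "flint" (specifically "forest flint"), modifier "village".
Inside "forest flint": head "flint", modifier "forest".
Assembled: [[mountain [village [forest flint]]] basket].

[[mountain [village [forest flint]]] basket]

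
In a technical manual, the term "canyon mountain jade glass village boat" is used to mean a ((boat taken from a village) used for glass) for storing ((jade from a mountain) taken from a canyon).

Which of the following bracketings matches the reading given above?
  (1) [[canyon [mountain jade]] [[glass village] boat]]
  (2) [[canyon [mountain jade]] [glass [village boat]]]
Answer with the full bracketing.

[[canyon [mountain jade]] [glass [village boat]]]

The paraphrase's head is the "boat" part ("glass village boat"); its modifier is "canyon mountain jade".
That top-level split, carried through the inner groups, gives [[canyon [mountain jade]] [glass [village boat]]].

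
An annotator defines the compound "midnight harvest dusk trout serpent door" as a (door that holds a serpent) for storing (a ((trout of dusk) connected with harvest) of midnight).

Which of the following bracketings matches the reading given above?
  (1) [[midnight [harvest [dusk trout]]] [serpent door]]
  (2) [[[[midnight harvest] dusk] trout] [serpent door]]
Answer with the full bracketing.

[[midnight [harvest [dusk trout]]] [serpent door]]

The paraphrase's head is the "door" part ("serpent door"); its modifier is "midnight harvest dusk trout".
That top-level split, carried through the inner groups, gives [[midnight [harvest [dusk trout]]] [serpent door]].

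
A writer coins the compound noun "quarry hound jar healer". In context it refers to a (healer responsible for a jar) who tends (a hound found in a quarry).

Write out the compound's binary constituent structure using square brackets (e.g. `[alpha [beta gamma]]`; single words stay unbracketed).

[[quarry hound] [jar healer]]

Whole compound: head "healer" (specifically "jar healer"), modifier "quarry hound".
Inside "quarry hound": head "hound", modifier "quarry".
Inside "jar healer": head "healer", modifier "jar".
Assembled: [[quarry hound] [jar healer]].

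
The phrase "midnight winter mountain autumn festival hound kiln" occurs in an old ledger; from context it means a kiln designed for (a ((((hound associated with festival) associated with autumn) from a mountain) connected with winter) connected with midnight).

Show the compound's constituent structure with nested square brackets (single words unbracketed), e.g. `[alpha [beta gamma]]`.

Whole compound: head "kiln", modifier "midnight winter mountain autumn festival hound".
Inside "midnight winter mountain autumn festival hound": head "hound" (specifically "winter mountain autumn festival hound"), modifier "midnight".
Inside "winter mountain autumn festival hound": head "hound" (specifically "mountain autumn festival hound"), modifier "winter".
Inside "mountain autumn festival hound": head "hound" (specifically "autumn festival hound"), modifier "mountain".
Inside "autumn festival hound": head "hound" (specifically "festival hound"), modifier "autumn".
Inside "festival hound": head "hound", modifier "festival".
So the structure is [[midnight [winter [mountain [autumn [festival hound]]]]] kiln].

[[midnight [winter [mountain [autumn [festival hound]]]]] kiln]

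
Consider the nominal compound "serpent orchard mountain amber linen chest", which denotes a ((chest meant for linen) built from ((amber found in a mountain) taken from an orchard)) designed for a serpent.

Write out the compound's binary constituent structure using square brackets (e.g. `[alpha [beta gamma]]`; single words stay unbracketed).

[serpent [[orchard [mountain amber]] [linen chest]]]

Overall it is a kind of chest (specifically "orchard mountain amber linen chest"); the modifier is "serpent".
Inside "orchard mountain amber linen chest": head "chest" (specifically "linen chest"), modifier "orchard mountain amber".
Inside "orchard mountain amber": head "amber" (specifically "mountain amber"), modifier "orchard".
Inside "mountain amber": head "amber", modifier "mountain".
Inside "linen chest": head "chest", modifier "linen".
Assembled: [serpent [[orchard [mountain amber]] [linen chest]]].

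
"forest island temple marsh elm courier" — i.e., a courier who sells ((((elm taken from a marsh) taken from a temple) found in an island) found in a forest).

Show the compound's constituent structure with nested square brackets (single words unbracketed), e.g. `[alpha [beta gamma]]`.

[[forest [island [temple [marsh elm]]]] courier]

Overall it is a kind of courier; the modifier is "forest island temple marsh elm".
Inside "forest island temple marsh elm": head "elm" (specifically "island temple marsh elm"), modifier "forest".
Inside "island temple marsh elm": head "elm" (specifically "temple marsh elm"), modifier "island".
Inside "temple marsh elm": head "elm" (specifically "marsh elm"), modifier "temple".
Inside "marsh elm": head "elm", modifier "marsh".
So the structure is [[forest [island [temple [marsh elm]]]] courier].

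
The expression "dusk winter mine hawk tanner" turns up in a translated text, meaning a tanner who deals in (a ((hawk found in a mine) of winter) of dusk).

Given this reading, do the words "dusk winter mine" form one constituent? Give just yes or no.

The top-level split is [dusk winter mine hawk] [tanner]; the full structure is [[dusk [winter [mine hawk]]] tanner].
"dusk winter mine" straddles a constituent boundary, so it is not a single unit.

no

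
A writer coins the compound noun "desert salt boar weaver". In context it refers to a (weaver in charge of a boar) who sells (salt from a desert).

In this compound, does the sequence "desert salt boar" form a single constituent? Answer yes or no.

The top-level split is [desert salt] [boar weaver]; the full structure is [[desert salt] [boar weaver]].
"desert salt boar" straddles a constituent boundary, so it is not a single unit.

no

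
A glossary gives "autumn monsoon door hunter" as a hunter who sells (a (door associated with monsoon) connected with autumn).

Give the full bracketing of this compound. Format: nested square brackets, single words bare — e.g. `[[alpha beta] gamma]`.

Whole compound: head "hunter", modifier "autumn monsoon door".
Inside "autumn monsoon door": head "door" (specifically "monsoon door"), modifier "autumn".
Inside "monsoon door": head "door", modifier "monsoon".
Putting it together: [[autumn [monsoon door]] hunter].

[[autumn [monsoon door]] hunter]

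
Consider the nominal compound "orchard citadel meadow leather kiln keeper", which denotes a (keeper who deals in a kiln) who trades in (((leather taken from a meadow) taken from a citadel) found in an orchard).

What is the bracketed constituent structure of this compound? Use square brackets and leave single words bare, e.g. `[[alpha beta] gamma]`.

The outermost head in the paraphrase is "keeper" (specifically "kiln keeper"), modified by "orchard citadel meadow leather".
Within "orchard citadel meadow leather", the head is "leather" (specifically "citadel meadow leather") and the modifier is "orchard".
Within "citadel meadow leather", the head is "leather" (specifically "meadow leather") and the modifier is "citadel".
Within "meadow leather", the head is "leather" and the modifier is "meadow".
Within "kiln keeper", the head is "keeper" and the modifier is "kiln".
So the structure is [[orchard [citadel [meadow leather]]] [kiln keeper]].

[[orchard [citadel [meadow leather]]] [kiln keeper]]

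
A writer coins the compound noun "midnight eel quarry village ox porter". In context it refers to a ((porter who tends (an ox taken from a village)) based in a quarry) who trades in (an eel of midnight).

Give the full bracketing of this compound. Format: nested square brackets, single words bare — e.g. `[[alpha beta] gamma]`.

[[midnight eel] [quarry [[village ox] porter]]]

The outermost head in the paraphrase is "porter" (specifically "quarry village ox porter"), modified by "midnight eel".
Within "midnight eel", the head is "eel" and the modifier is "midnight".
Within "quarry village ox porter", the head is "porter" (specifically "village ox porter") and the modifier is "quarry".
Within "village ox porter", the head is "porter" and the modifier is "village ox".
Within "village ox", the head is "ox" and the modifier is "village".
So the structure is [[midnight eel] [quarry [[village ox] porter]]].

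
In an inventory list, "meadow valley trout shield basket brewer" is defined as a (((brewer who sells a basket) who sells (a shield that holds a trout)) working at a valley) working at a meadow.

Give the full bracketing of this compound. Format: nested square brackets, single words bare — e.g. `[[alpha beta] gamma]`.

[meadow [valley [[trout shield] [basket brewer]]]]

Overall it is a kind of brewer (specifically "valley trout shield basket brewer"); the modifier is "meadow".
Inside "valley trout shield basket brewer": head "brewer" (specifically "trout shield basket brewer"), modifier "valley".
Inside "trout shield basket brewer": head "brewer" (specifically "basket brewer"), modifier "trout shield".
Inside "trout shield": head "shield", modifier "trout".
Inside "basket brewer": head "brewer", modifier "basket".
So the structure is [meadow [valley [[trout shield] [basket brewer]]]].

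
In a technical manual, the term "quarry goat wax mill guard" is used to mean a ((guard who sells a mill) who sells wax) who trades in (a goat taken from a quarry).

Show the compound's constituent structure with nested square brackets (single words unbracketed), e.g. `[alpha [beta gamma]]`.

[[quarry goat] [wax [mill guard]]]

At the top level: head "guard" (specifically "wax mill guard"); modifier "quarry goat".
Inside "quarry goat": head "goat", modifier "quarry".
Inside "wax mill guard": head "guard" (specifically "mill guard"), modifier "wax".
Inside "mill guard": head "guard", modifier "mill".
Assembled: [[quarry goat] [wax [mill guard]]].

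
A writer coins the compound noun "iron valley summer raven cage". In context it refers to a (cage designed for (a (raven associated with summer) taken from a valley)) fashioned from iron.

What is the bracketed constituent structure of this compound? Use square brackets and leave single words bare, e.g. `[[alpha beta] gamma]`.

[iron [[valley [summer raven]] cage]]

At the top level: head "cage" (specifically "valley summer raven cage"); modifier "iron".
Inside "valley summer raven cage": head "cage", modifier "valley summer raven".
Inside "valley summer raven": head "raven" (specifically "summer raven"), modifier "valley".
Inside "summer raven": head "raven", modifier "summer".
Putting it together: [iron [[valley [summer raven]] cage]].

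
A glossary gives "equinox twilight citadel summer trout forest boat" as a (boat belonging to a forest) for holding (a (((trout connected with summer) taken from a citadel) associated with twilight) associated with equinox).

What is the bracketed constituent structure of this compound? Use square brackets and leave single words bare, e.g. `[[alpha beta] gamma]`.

[[equinox [twilight [citadel [summer trout]]]] [forest boat]]

The outermost head in the paraphrase is "boat" (specifically "forest boat"), modified by "equinox twilight citadel summer trout".
"equinox twilight citadel summer trout" → head "trout" (specifically "twilight citadel summer trout"), modifier "equinox".
"twilight citadel summer trout" → head "trout" (specifically "citadel summer trout"), modifier "twilight".
"citadel summer trout" → head "trout" (specifically "summer trout"), modifier "citadel".
"summer trout" → head "trout", modifier "summer".
"forest boat" → head "boat", modifier "forest".
Putting it together: [[equinox [twilight [citadel [summer trout]]]] [forest boat]].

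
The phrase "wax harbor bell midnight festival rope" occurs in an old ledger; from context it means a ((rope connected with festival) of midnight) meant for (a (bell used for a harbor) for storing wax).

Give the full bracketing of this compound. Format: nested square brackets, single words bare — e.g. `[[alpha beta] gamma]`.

Overall it is a kind of rope (specifically "midnight festival rope"); the modifier is "wax harbor bell".
"wax harbor bell" → head "bell" (specifically "harbor bell"), modifier "wax".
"harbor bell" → head "bell", modifier "harbor".
"midnight festival rope" → head "rope" (specifically "festival rope"), modifier "midnight".
"festival rope" → head "rope", modifier "festival".
So the structure is [[wax [harbor bell]] [midnight [festival rope]]].

[[wax [harbor bell]] [midnight [festival rope]]]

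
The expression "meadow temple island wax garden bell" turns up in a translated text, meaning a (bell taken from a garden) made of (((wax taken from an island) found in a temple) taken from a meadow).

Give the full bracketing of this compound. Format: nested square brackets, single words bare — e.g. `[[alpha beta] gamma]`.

[[meadow [temple [island wax]]] [garden bell]]

Overall it is a kind of bell (specifically "garden bell"); the modifier is "meadow temple island wax".
Within "meadow temple island wax", the head is "wax" (specifically "temple island wax") and the modifier is "meadow".
Within "temple island wax", the head is "wax" (specifically "island wax") and the modifier is "temple".
Within "island wax", the head is "wax" and the modifier is "island".
Within "garden bell", the head is "bell" and the modifier is "garden".
So the structure is [[meadow [temple [island wax]]] [garden bell]].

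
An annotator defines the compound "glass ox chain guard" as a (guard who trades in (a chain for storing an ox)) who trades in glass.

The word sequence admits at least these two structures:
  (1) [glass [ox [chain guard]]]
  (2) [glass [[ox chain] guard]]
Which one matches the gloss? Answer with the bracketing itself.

The paraphrase's head is the "guard" part ("ox chain guard"); its modifier is "glass".
That top-level split, carried through the inner groups, gives [glass [[ox chain] guard]].

[glass [[ox chain] guard]]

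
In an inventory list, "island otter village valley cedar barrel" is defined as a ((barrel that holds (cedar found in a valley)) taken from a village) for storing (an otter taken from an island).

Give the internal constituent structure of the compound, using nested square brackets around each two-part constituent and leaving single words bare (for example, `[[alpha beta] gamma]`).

The outermost head in the paraphrase is "barrel" (specifically "village valley cedar barrel"), modified by "island otter".
"island otter" → head "otter", modifier "island".
"village valley cedar barrel" → head "barrel" (specifically "valley cedar barrel"), modifier "village".
"valley cedar barrel" → head "barrel", modifier "valley cedar".
"valley cedar" → head "cedar", modifier "valley".
Assembled: [[island otter] [village [[valley cedar] barrel]]].

[[island otter] [village [[valley cedar] barrel]]]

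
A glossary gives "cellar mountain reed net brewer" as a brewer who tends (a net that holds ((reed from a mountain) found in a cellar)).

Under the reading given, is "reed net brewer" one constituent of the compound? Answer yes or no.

no

The top-level split is [cellar mountain reed net] [brewer]; the full structure is [[[cellar [mountain reed]] net] brewer].
"reed net brewer" straddles a constituent boundary, so it is not a single unit.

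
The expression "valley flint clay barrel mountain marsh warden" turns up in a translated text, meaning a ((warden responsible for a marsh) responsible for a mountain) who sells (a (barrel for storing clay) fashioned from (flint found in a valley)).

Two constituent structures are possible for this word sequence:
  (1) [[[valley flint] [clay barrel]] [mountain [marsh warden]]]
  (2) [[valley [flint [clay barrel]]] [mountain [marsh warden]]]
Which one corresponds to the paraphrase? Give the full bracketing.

[[[valley flint] [clay barrel]] [mountain [marsh warden]]]

The paraphrase's head is the "warden" part ("mountain marsh warden"); its modifier is "valley flint clay barrel".
That top-level split, carried through the inner groups, gives [[[valley flint] [clay barrel]] [mountain [marsh warden]]].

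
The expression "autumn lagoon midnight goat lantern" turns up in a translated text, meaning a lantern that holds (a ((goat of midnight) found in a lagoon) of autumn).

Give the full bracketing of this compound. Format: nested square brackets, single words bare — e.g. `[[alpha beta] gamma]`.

[[autumn [lagoon [midnight goat]]] lantern]

Whole compound: head "lantern", modifier "autumn lagoon midnight goat".
"autumn lagoon midnight goat" → head "goat" (specifically "lagoon midnight goat"), modifier "autumn".
"lagoon midnight goat" → head "goat" (specifically "midnight goat"), modifier "lagoon".
"midnight goat" → head "goat", modifier "midnight".
Assembled: [[autumn [lagoon [midnight goat]]] lantern].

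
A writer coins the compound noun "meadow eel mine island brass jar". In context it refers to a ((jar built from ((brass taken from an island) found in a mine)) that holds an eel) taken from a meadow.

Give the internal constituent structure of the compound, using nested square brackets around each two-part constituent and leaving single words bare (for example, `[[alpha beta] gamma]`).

[meadow [eel [[mine [island brass]] jar]]]

The outermost head in the paraphrase is "jar" (specifically "eel mine island brass jar"), modified by "meadow".
Inside "eel mine island brass jar": head "jar" (specifically "mine island brass jar"), modifier "eel".
Inside "mine island brass jar": head "jar", modifier "mine island brass".
Inside "mine island brass": head "brass" (specifically "island brass"), modifier "mine".
Inside "island brass": head "brass", modifier "island".
Assembled: [meadow [eel [[mine [island brass]] jar]]].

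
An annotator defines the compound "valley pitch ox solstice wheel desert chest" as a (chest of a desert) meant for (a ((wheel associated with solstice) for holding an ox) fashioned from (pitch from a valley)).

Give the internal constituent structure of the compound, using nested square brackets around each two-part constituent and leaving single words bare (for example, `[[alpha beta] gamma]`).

Whole compound: head "chest" (specifically "desert chest"), modifier "valley pitch ox solstice wheel".
Within "valley pitch ox solstice wheel", the head is "wheel" (specifically "ox solstice wheel") and the modifier is "valley pitch".
Within "valley pitch", the head is "pitch" and the modifier is "valley".
Within "ox solstice wheel", the head is "wheel" (specifically "solstice wheel") and the modifier is "ox".
Within "solstice wheel", the head is "wheel" and the modifier is "solstice".
Within "desert chest", the head is "chest" and the modifier is "desert".
Assembled: [[[valley pitch] [ox [solstice wheel]]] [desert chest]].

[[[valley pitch] [ox [solstice wheel]]] [desert chest]]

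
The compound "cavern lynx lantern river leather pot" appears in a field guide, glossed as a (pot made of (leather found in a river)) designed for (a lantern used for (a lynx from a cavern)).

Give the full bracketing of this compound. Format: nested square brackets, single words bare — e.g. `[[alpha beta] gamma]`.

The outermost head in the paraphrase is "pot" (specifically "river leather pot"), modified by "cavern lynx lantern".
Inside "cavern lynx lantern": head "lantern", modifier "cavern lynx".
Inside "cavern lynx": head "lynx", modifier "cavern".
Inside "river leather pot": head "pot", modifier "river leather".
Inside "river leather": head "leather", modifier "river".
So the structure is [[[cavern lynx] lantern] [[river leather] pot]].

[[[cavern lynx] lantern] [[river leather] pot]]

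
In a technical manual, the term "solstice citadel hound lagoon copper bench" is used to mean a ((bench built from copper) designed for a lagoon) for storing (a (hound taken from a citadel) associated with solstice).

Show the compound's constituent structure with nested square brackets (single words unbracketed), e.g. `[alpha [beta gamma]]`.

[[solstice [citadel hound]] [lagoon [copper bench]]]

The outermost head in the paraphrase is "bench" (specifically "lagoon copper bench"), modified by "solstice citadel hound".
Within "solstice citadel hound", the head is "hound" (specifically "citadel hound") and the modifier is "solstice".
Within "citadel hound", the head is "hound" and the modifier is "citadel".
Within "lagoon copper bench", the head is "bench" (specifically "copper bench") and the modifier is "lagoon".
Within "copper bench", the head is "bench" and the modifier is "copper".
So the structure is [[solstice [citadel hound]] [lagoon [copper bench]]].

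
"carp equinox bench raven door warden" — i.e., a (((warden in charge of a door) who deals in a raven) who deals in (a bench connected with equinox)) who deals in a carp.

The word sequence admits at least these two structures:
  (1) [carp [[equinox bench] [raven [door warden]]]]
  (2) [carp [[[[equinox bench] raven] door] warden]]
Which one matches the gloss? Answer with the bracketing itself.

[carp [[equinox bench] [raven [door warden]]]]

The paraphrase's head is the "warden" part ("equinox bench raven door warden"); its modifier is "carp".
That top-level split, carried through the inner groups, gives [carp [[equinox bench] [raven [door warden]]]].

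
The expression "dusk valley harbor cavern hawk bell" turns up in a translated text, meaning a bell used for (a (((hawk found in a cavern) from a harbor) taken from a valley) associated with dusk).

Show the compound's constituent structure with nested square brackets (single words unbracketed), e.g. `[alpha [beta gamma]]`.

[[dusk [valley [harbor [cavern hawk]]]] bell]

The outermost head in the paraphrase is "bell", modified by "dusk valley harbor cavern hawk".
Inside "dusk valley harbor cavern hawk": head "hawk" (specifically "valley harbor cavern hawk"), modifier "dusk".
Inside "valley harbor cavern hawk": head "hawk" (specifically "harbor cavern hawk"), modifier "valley".
Inside "harbor cavern hawk": head "hawk" (specifically "cavern hawk"), modifier "harbor".
Inside "cavern hawk": head "hawk", modifier "cavern".
Assembled: [[dusk [valley [harbor [cavern hawk]]]] bell].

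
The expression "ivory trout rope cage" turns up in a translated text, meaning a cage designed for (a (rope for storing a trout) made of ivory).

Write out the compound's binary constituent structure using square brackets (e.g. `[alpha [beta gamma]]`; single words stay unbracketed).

[[ivory [trout rope]] cage]

Whole compound: head "cage", modifier "ivory trout rope".
"ivory trout rope" → head "rope" (specifically "trout rope"), modifier "ivory".
"trout rope" → head "rope", modifier "trout".
Putting it together: [[ivory [trout rope]] cage].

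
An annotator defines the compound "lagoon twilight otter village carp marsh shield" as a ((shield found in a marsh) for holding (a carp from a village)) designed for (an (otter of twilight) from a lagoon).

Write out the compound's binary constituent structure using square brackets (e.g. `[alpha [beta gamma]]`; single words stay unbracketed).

[[lagoon [twilight otter]] [[village carp] [marsh shield]]]

Overall it is a kind of shield (specifically "village carp marsh shield"); the modifier is "lagoon twilight otter".
Inside "lagoon twilight otter": head "otter" (specifically "twilight otter"), modifier "lagoon".
Inside "twilight otter": head "otter", modifier "twilight".
Inside "village carp marsh shield": head "shield" (specifically "marsh shield"), modifier "village carp".
Inside "village carp": head "carp", modifier "village".
Inside "marsh shield": head "shield", modifier "marsh".
Assembled: [[lagoon [twilight otter]] [[village carp] [marsh shield]]].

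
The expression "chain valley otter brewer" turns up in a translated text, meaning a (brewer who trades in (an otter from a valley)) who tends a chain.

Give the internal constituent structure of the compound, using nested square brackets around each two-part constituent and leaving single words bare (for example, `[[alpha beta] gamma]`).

The outermost head in the paraphrase is "brewer" (specifically "valley otter brewer"), modified by "chain".
"valley otter brewer" → head "brewer", modifier "valley otter".
"valley otter" → head "otter", modifier "valley".
Assembled: [chain [[valley otter] brewer]].

[chain [[valley otter] brewer]]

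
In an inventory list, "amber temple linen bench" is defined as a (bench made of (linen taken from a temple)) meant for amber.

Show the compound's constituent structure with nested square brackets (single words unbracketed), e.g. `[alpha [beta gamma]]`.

[amber [[temple linen] bench]]

The outermost head in the paraphrase is "bench" (specifically "temple linen bench"), modified by "amber".
"temple linen bench" → head "bench", modifier "temple linen".
"temple linen" → head "linen", modifier "temple".
Putting it together: [amber [[temple linen] bench]].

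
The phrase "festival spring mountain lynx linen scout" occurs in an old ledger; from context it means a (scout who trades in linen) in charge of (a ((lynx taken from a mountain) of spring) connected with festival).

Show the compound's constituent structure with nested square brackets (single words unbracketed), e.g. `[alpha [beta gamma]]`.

[[festival [spring [mountain lynx]]] [linen scout]]

The outermost head in the paraphrase is "scout" (specifically "linen scout"), modified by "festival spring mountain lynx".
Within "festival spring mountain lynx", the head is "lynx" (specifically "spring mountain lynx") and the modifier is "festival".
Within "spring mountain lynx", the head is "lynx" (specifically "mountain lynx") and the modifier is "spring".
Within "mountain lynx", the head is "lynx" and the modifier is "mountain".
Within "linen scout", the head is "scout" and the modifier is "linen".
Assembled: [[festival [spring [mountain lynx]]] [linen scout]].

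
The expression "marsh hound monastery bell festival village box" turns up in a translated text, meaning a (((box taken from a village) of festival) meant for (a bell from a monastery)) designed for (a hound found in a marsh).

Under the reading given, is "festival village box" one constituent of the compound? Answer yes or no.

The paraphrase groups the words so that "festival village box" is one unit: it corresponds to a single parenthesized sub-phrase.
The full structure is [[marsh hound] [[monastery bell] [festival [village box]]]], in which [festival village box] is a constituent.

yes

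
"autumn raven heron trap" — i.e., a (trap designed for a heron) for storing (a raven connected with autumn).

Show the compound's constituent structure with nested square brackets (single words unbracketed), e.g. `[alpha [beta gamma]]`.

[[autumn raven] [heron trap]]

The outermost head in the paraphrase is "trap" (specifically "heron trap"), modified by "autumn raven".
"autumn raven" → head "raven", modifier "autumn".
"heron trap" → head "trap", modifier "heron".
Assembled: [[autumn raven] [heron trap]].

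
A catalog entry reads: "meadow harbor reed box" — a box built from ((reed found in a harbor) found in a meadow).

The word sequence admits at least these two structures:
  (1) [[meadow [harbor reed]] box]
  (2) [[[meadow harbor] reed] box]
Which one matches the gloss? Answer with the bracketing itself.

[[meadow [harbor reed]] box]

The paraphrase's head is the "box" part ("box"); its modifier is "meadow harbor reed".
That top-level split, carried through the inner groups, gives [[meadow [harbor reed]] box].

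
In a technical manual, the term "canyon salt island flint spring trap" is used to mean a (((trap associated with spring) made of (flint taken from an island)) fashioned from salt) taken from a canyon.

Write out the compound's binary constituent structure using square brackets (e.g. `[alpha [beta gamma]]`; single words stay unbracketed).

[canyon [salt [[island flint] [spring trap]]]]

At the top level: head "trap" (specifically "salt island flint spring trap"); modifier "canyon".
"salt island flint spring trap" → head "trap" (specifically "island flint spring trap"), modifier "salt".
"island flint spring trap" → head "trap" (specifically "spring trap"), modifier "island flint".
"island flint" → head "flint", modifier "island".
"spring trap" → head "trap", modifier "spring".
So the structure is [canyon [salt [[island flint] [spring trap]]]].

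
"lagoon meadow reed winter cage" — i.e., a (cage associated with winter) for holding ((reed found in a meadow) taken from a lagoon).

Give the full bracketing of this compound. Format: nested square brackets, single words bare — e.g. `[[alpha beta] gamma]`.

[[lagoon [meadow reed]] [winter cage]]

Whole compound: head "cage" (specifically "winter cage"), modifier "lagoon meadow reed".
Inside "lagoon meadow reed": head "reed" (specifically "meadow reed"), modifier "lagoon".
Inside "meadow reed": head "reed", modifier "meadow".
Inside "winter cage": head "cage", modifier "winter".
Putting it together: [[lagoon [meadow reed]] [winter cage]].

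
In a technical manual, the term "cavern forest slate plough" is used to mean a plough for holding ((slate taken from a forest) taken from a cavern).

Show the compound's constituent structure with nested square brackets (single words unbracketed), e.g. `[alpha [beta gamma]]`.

At the top level: head "plough"; modifier "cavern forest slate".
Inside "cavern forest slate": head "slate" (specifically "forest slate"), modifier "cavern".
Inside "forest slate": head "slate", modifier "forest".
Assembled: [[cavern [forest slate]] plough].

[[cavern [forest slate]] plough]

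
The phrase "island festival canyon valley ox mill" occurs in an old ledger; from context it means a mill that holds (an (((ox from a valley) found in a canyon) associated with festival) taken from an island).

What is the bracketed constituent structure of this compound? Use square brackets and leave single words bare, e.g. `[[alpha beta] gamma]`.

At the top level: head "mill"; modifier "island festival canyon valley ox".
Inside "island festival canyon valley ox": head "ox" (specifically "festival canyon valley ox"), modifier "island".
Inside "festival canyon valley ox": head "ox" (specifically "canyon valley ox"), modifier "festival".
Inside "canyon valley ox": head "ox" (specifically "valley ox"), modifier "canyon".
Inside "valley ox": head "ox", modifier "valley".
So the structure is [[island [festival [canyon [valley ox]]]] mill].

[[island [festival [canyon [valley ox]]]] mill]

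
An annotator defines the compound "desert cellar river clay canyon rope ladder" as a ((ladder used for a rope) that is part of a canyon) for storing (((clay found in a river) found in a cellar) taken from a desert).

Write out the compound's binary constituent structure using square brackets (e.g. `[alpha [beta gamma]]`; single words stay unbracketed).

[[desert [cellar [river clay]]] [canyon [rope ladder]]]

The outermost head in the paraphrase is "ladder" (specifically "canyon rope ladder"), modified by "desert cellar river clay".
"desert cellar river clay" → head "clay" (specifically "cellar river clay"), modifier "desert".
"cellar river clay" → head "clay" (specifically "river clay"), modifier "cellar".
"river clay" → head "clay", modifier "river".
"canyon rope ladder" → head "ladder" (specifically "rope ladder"), modifier "canyon".
"rope ladder" → head "ladder", modifier "rope".
Assembled: [[desert [cellar [river clay]]] [canyon [rope ladder]]].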